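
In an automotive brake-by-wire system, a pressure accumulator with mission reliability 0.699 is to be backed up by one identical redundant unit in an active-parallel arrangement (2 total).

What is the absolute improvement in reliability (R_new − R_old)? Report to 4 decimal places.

R_before = 0.699
R_after = 1 − (1 − 0.699)^2 = 0.9094
ΔR = 0.9094 − 0.699 = 0.2104

0.2104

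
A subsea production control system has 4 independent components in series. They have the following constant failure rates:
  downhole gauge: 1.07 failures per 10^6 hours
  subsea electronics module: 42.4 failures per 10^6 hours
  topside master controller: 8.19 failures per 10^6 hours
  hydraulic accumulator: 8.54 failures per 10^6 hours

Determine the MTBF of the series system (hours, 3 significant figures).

Series of exponential components: λ_sys = Σ λ_i
λ_sys = 0.00000107 + 0.0000424 + 0.00000819 + 0.00000854 = 6.0200e-05 /h
MTBF = 1 / λ_sys = 16600 h

16600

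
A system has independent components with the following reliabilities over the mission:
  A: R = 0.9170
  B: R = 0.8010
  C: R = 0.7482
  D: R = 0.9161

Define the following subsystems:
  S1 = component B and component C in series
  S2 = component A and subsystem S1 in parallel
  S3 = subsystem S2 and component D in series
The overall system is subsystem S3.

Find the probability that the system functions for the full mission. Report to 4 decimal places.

Series (B and C): 0.801000 × 0.748200 = 0.599308
Parallel (A and [0.599308]): 1 − (1 − 0.917000)(1 − 0.599308) = 0.966743
Series ([0.966743] and D): 0.966743 × 0.916100 = 0.8856

0.8856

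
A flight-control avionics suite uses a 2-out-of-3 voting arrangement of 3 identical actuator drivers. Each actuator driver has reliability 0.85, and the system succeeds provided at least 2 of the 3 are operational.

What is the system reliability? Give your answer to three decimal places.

0.939

R = Σ_{i=2}^{3} C(3,i) p^i (1−p)^{3−i} with p = 0.85
C(3,2)·0.85^2·0.15^1 = 0.32513
C(3,3)·0.85^3·0.15^0 = 0.61413
Sum = 0.939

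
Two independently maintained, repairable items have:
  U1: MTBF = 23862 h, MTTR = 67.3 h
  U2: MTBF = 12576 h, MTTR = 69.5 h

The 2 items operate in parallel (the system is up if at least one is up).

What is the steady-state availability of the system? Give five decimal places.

0.99998

A(U1) = MTBF/(MTBF+MTTR) = 23862/(23862+67.3) = 0.997188
A(U2) = MTBF/(MTBF+MTTR) = 12576/(12576+69.5) = 0.994504
Parallel availability: 1 − (1 − 0.997188)(1 − 0.994504) = 0.99998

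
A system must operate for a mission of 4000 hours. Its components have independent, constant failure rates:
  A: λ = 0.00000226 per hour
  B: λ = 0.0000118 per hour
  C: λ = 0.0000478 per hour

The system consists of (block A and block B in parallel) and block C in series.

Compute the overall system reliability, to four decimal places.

0.8256

R(A) = exp(−0.00000226 × 4000) = 0.991001
R(B) = exp(−0.0000118 × 4000) = 0.953897
R(C) = exp(−0.0000478 × 4000) = 0.825967
Parallel (A and B): 1 − (1 − 0.991001)(1 − 0.953897) = 0.999585
Series ([0.999585] and C): 0.999585 × 0.825967 = 0.8256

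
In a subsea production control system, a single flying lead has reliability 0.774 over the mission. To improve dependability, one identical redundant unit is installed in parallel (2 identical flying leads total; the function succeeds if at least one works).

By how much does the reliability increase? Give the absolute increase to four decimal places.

0.1749

R_before = 0.774
R_after = 1 − (1 − 0.774)^2 = 0.9489
ΔR = 0.9489 − 0.774 = 0.1749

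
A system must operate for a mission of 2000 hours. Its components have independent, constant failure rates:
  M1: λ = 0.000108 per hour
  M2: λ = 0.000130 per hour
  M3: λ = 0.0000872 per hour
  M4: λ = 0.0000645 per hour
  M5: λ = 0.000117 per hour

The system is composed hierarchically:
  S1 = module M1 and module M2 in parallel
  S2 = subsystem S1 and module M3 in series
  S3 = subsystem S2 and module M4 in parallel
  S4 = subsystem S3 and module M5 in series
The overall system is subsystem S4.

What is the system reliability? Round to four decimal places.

R(M1) = exp(−0.000108 × 2000) = 0.805735
R(M2) = exp(−0.000130 × 2000) = 0.771052
R(M3) = exp(−0.0000872 × 2000) = 0.839961
R(M4) = exp(−0.0000645 × 2000) = 0.878974
R(M5) = exp(−0.000117 × 2000) = 0.791362
Parallel (M1 and M2): 1 − (1 − 0.805735)(1 − 0.771052) = 0.955523
Series ([0.955523] and M3): 0.955523 × 0.839961 = 0.802602
Parallel ([0.802602] and M4): 1 − (1 − 0.802602)(1 − 0.878974) = 0.976110
Series ([0.976110] and M5): 0.976110 × 0.791362 = 0.7725

0.7725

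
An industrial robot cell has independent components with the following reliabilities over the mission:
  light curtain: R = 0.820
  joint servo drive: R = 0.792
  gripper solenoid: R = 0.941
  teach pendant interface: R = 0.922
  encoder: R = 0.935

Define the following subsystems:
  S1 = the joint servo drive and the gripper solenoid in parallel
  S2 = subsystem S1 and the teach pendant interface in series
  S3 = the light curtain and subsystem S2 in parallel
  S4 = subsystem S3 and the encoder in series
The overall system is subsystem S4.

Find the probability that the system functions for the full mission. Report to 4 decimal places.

0.9200

Parallel (joint servo drive and gripper solenoid): 1 − (1 − 0.792000)(1 − 0.941000) = 0.987728
Series ([0.987728] and teach pendant interface): 0.987728 × 0.922000 = 0.910685
Parallel (light curtain and [0.910685]): 1 − (1 − 0.820000)(1 − 0.910685) = 0.983923
Series ([0.983923] and encoder): 0.983923 × 0.935000 = 0.9200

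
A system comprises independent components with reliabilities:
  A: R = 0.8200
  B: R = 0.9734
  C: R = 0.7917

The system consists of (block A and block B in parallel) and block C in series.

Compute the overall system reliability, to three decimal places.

0.788

Parallel (A and B): 1 − (1 − 0.82000)(1 − 0.97340) = 0.99521
Series ([0.99521] and C): 0.99521 × 0.79170 = 0.788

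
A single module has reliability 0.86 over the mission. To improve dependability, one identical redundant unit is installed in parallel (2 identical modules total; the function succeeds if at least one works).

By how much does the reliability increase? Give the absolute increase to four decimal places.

R_before = 0.86
R_after = 1 − (1 − 0.86)^2 = 0.9804
ΔR = 0.9804 − 0.86 = 0.1204

0.1204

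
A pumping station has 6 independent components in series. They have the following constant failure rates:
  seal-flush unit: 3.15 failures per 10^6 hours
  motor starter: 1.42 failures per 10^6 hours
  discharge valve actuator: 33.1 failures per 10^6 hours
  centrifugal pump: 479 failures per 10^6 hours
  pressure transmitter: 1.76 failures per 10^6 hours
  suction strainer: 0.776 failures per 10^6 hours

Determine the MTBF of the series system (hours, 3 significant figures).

1930

Series of exponential components: λ_sys = Σ λ_i
λ_sys = 0.00000315 + 0.00000142 + 0.0000331 + 0.000479 + 0.00000176 + 0.000000776 = 5.1921e-04 /h
MTBF = 1 / λ_sys = 1930 h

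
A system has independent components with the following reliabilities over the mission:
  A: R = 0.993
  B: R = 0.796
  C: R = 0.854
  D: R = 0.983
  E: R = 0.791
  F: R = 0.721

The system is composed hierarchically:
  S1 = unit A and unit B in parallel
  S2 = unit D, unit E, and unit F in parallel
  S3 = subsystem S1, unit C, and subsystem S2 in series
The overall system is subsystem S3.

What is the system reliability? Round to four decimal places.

Parallel (A and B): 1 − (1 − 0.993000)(1 − 0.796000) = 0.998572
Parallel (D, E, and F): 1 − (1 − 0.983000)(1 − 0.791000)(1 − 0.721000) = 0.999009
Series ([0.998572], C, and [0.999009]): 0.998572 × 0.854000 × 0.999009 = 0.8519

0.8519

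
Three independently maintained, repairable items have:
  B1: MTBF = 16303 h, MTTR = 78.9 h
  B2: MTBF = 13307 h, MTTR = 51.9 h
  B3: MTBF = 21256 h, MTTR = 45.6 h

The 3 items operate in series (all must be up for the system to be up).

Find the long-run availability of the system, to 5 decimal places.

0.98920

A(B1) = MTBF/(MTBF+MTTR) = 16303/(16303+78.9) = 0.995184
A(B2) = MTBF/(MTBF+MTTR) = 13307/(13307+51.9) = 0.996115
A(B3) = MTBF/(MTBF+MTTR) = 21256/(21256+45.6) = 0.997859
Series availability: 0.995184 × 0.996115 × 0.997859 = 0.98920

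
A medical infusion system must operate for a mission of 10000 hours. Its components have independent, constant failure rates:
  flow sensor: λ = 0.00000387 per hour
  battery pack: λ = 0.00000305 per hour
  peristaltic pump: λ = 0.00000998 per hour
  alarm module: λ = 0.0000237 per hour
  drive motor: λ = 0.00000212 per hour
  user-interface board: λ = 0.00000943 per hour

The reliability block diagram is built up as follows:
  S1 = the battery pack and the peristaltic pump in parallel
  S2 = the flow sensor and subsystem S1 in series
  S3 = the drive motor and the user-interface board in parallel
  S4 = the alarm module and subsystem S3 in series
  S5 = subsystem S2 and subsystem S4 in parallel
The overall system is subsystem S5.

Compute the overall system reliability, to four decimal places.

0.9914

R(flow sensor) = exp(−0.00000387 × 10000) = 0.962039
R(battery pack) = exp(−0.00000305 × 10000) = 0.969960
R(peristaltic pump) = exp(−0.00000998 × 10000) = 0.905018
R(alarm module) = exp(−0.0000237 × 10000) = 0.788991
R(drive motor) = exp(−0.00000212 × 10000) = 0.979023
R(user-interface board) = exp(−0.00000943 × 10000) = 0.910010
Parallel (battery pack and peristaltic pump): 1 − (1 − 0.969960)(1 − 0.905018) = 0.997147
Series (flow sensor and [0.997147]): 0.962039 × 0.997147 = 0.959294
Parallel (drive motor and user-interface board): 1 − (1 − 0.979023)(1 − 0.910010) = 0.998112
Series (alarm module and [0.998112]): 0.788991 × 0.998112 = 0.787501
Parallel ([0.959294] and [0.787501]): 1 − (1 − 0.959294)(1 − 0.787501) = 0.9914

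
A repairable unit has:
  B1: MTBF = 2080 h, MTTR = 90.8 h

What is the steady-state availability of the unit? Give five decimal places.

0.95817

A(B1) = MTBF/(MTBF+MTTR) = 2080/(2080+90.8) = 0.95817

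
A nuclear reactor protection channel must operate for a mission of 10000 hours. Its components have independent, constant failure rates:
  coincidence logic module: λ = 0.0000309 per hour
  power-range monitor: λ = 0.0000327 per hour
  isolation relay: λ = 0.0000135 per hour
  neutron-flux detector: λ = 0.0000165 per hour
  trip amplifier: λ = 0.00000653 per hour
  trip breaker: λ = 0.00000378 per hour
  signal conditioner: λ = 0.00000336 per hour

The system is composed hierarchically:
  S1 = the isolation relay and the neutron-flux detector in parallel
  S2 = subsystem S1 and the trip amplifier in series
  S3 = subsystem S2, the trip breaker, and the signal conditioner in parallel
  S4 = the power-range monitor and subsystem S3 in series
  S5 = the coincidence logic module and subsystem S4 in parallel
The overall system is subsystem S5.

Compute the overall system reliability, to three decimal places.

R(coincidence logic module) = exp(−0.0000309 × 10000) = 0.73418
R(power-range monitor) = exp(−0.0000327 × 10000) = 0.72108
R(isolation relay) = exp(−0.0000135 × 10000) = 0.87372
R(neutron-flux detector) = exp(−0.0000165 × 10000) = 0.84789
R(trip amplifier) = exp(−0.00000653 × 10000) = 0.93679
R(trip breaker) = exp(−0.00000378 × 10000) = 0.96291
R(signal conditioner) = exp(−0.00000336 × 10000) = 0.96696
Parallel (isolation relay and neutron-flux detector): 1 − (1 − 0.87372)(1 − 0.84789) = 0.98079
Series ([0.98079] and trip amplifier): 0.98079 × 0.93679 = 0.91879
Parallel ([0.91879], trip breaker, and signal conditioner): 1 − (1 − 0.91879)(1 − 0.96291)(1 − 0.96696) = 0.99990
Series (power-range monitor and [0.99990]): 0.72108 × 0.99990 = 0.72101
Parallel (coincidence logic module and [0.72101]): 1 − (1 − 0.73418)(1 − 0.72101) = 0.926

0.926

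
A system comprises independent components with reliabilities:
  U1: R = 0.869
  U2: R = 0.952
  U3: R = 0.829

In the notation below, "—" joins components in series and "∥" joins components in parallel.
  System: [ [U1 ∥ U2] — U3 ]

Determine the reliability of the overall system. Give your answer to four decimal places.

Parallel (U1 and U2): 1 − (1 − 0.869000)(1 − 0.952000) = 0.993712
Series ([0.993712] and U3): 0.993712 × 0.829000 = 0.8238

0.8238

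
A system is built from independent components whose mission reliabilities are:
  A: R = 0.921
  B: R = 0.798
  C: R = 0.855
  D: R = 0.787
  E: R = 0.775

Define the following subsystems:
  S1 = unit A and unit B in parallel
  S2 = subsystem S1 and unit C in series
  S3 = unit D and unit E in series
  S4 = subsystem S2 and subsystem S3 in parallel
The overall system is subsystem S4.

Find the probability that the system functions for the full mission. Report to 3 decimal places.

0.938

Parallel (A and B): 1 − (1 − 0.92100)(1 − 0.79800) = 0.98404
Series ([0.98404] and C): 0.98404 × 0.85500 = 0.84135
Series (D and E): 0.78700 × 0.77500 = 0.60993
Parallel ([0.84135] and [0.60993]): 1 − (1 − 0.84135)(1 − 0.60993) = 0.938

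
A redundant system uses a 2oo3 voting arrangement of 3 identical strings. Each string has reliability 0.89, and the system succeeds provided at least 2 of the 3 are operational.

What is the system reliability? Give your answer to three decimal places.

0.966

R = Σ_{i=2}^{3} C(3,i) p^i (1−p)^{3−i} with p = 0.89
C(3,2)·0.89^2·0.11^1 = 0.26139
C(3,3)·0.89^3·0.11^0 = 0.70497
Sum = 0.966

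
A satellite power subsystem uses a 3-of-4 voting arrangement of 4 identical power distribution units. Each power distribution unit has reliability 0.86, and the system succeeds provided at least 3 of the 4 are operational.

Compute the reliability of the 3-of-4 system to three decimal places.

0.903

R = Σ_{i=3}^{4} C(4,i) p^i (1−p)^{4−i} with p = 0.86
C(4,3)·0.86^3·0.14^1 = 0.35619
C(4,4)·0.86^4·0.14^0 = 0.54701
Sum = 0.903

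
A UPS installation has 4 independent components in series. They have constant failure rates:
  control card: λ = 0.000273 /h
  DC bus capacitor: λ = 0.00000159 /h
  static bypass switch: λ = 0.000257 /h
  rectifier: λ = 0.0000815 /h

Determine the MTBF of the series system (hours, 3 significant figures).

Series of exponential components: λ_sys = Σ λ_i
λ_sys = 0.000273 + 0.00000159 + 0.000257 + 0.0000815 = 6.1309e-04 /h
MTBF = 1 / λ_sys = 1630 h

1630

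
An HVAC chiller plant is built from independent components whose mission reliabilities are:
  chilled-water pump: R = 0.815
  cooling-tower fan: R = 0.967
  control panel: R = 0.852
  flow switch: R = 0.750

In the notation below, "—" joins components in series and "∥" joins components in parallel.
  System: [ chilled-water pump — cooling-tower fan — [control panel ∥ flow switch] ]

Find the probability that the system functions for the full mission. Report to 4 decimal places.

0.7589

Parallel (control panel and flow switch): 1 − (1 − 0.852000)(1 − 0.750000) = 0.963000
Series (chilled-water pump, cooling-tower fan, and [0.963000]): 0.815000 × 0.967000 × 0.963000 = 0.7589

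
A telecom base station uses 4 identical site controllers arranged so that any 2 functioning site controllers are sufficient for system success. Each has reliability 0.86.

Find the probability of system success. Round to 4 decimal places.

0.9902

R = Σ_{i=2}^{4} C(4,i) p^i (1−p)^{4−i} with p = 0.86
C(4,2)·0.86^2·0.14^2 = 0.086977
C(4,3)·0.86^3·0.14^1 = 0.356191
C(4,4)·0.86^4·0.14^0 = 0.547008
Sum = 0.9902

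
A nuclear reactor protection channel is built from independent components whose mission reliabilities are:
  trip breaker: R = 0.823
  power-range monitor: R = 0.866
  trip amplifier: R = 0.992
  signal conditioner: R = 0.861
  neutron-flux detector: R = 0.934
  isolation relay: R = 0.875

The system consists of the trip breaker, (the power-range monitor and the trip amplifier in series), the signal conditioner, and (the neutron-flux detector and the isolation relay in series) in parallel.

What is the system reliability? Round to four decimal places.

Series (power-range monitor and trip amplifier): 0.866000 × 0.992000 = 0.859072
Series (neutron-flux detector and isolation relay): 0.934000 × 0.875000 = 0.817250
Parallel (trip breaker, [0.859072], signal conditioner, and [0.817250]): 1 − (1 − 0.823000)(1 − 0.859072)(1 − 0.861000)(1 − 0.817250) = 0.9994

0.9994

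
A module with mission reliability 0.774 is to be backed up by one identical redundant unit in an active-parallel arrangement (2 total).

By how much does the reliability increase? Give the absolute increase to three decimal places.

0.175

R_before = 0.774
R_after = 1 − (1 − 0.774)^2 = 0.949
ΔR = 0.949 − 0.774 = 0.175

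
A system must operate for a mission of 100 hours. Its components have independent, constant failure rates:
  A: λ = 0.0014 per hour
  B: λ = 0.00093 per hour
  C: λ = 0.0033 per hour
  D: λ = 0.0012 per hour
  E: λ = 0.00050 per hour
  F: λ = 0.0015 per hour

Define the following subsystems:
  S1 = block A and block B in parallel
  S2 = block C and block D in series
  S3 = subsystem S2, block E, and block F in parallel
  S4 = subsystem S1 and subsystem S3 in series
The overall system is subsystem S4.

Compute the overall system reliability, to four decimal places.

0.9860

R(A) = exp(−0.0014 × 100) = 0.869358
R(B) = exp(−0.00093 × 100) = 0.911194
R(C) = exp(−0.0033 × 100) = 0.718924
R(D) = exp(−0.0012 × 100) = 0.886920
R(E) = exp(−0.00050 × 100) = 0.951229
R(F) = exp(−0.0015 × 100) = 0.860708
Parallel (A and B): 1 − (1 − 0.869358)(1 − 0.911194) = 0.988398
Series (C and D): 0.718924 × 0.886920 = 0.637628
Parallel ([0.637628], E, and F): 1 − (1 − 0.637628)(1 − 0.951229)(1 − 0.860708) = 0.997538
Series ([0.988398] and [0.997538]): 0.988398 × 0.997538 = 0.9860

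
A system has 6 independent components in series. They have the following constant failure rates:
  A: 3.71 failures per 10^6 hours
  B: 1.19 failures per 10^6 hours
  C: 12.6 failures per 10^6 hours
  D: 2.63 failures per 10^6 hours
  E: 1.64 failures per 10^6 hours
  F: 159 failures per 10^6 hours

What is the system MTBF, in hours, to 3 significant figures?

5530

Series of exponential components: λ_sys = Σ λ_i
λ_sys = 0.00000371 + 0.00000119 + 0.0000126 + 0.00000263 + 0.00000164 + 0.000159 = 1.8077e-04 /h
MTBF = 1 / λ_sys = 5530 h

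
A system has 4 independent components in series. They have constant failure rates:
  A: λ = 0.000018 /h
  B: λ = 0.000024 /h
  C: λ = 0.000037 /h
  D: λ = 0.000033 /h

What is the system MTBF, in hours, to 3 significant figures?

Series of exponential components: λ_sys = Σ λ_i
λ_sys = 0.000018 + 0.000024 + 0.000037 + 0.000033 = 1.1200e-04 /h
MTBF = 1 / λ_sys = 8930 h

8930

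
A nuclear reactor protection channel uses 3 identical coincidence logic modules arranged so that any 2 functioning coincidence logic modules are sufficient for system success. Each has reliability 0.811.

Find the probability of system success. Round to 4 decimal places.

R = Σ_{i=2}^{3} C(3,i) p^i (1−p)^{3−i} with p = 0.811
C(3,2)·0.811^2·0.189^1 = 0.372928
C(3,3)·0.811^3·0.189^0 = 0.533412
Sum = 0.9063

0.9063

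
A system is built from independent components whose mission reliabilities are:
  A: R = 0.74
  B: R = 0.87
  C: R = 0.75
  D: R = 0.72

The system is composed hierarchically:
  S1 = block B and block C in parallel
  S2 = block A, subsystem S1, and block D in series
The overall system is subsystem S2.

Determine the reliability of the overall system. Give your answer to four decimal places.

0.5155

Parallel (B and C): 1 − (1 − 0.870000)(1 − 0.750000) = 0.967500
Series (A, [0.967500], and D): 0.740000 × 0.967500 × 0.720000 = 0.5155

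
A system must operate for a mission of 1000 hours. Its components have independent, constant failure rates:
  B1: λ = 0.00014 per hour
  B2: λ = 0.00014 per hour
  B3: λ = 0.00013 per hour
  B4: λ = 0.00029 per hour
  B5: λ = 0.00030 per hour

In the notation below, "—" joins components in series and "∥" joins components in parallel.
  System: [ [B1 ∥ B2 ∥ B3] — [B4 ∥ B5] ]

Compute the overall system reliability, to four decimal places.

0.9328

R(B1) = exp(−0.00014 × 1000) = 0.869358
R(B2) = exp(−0.00014 × 1000) = 0.869358
R(B3) = exp(−0.00013 × 1000) = 0.878095
R(B4) = exp(−0.00029 × 1000) = 0.748264
R(B5) = exp(−0.00030 × 1000) = 0.740818
Parallel (B1, B2, and B3): 1 − (1 − 0.869358)(1 − 0.869358)(1 − 0.878095) = 0.997919
Parallel (B4 and B5): 1 − (1 − 0.748264)(1 − 0.740818) = 0.934755
Series ([0.997919] and [0.934755]): 0.997919 × 0.934755 = 0.9328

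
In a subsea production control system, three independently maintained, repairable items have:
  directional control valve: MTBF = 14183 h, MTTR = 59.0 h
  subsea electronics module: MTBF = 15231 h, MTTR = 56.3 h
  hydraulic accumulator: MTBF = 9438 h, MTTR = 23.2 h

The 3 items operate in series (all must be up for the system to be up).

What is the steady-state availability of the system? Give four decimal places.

0.9898

A(directional control valve) = MTBF/(MTBF+MTTR) = 14183/(14183+59.0) = 0.995857
A(subsea electronics module) = MTBF/(MTBF+MTTR) = 15231/(15231+56.3) = 0.996317
A(hydraulic accumulator) = MTBF/(MTBF+MTTR) = 9438/(9438+23.2) = 0.997548
Series availability: 0.995857 × 0.996317 × 0.997548 = 0.9898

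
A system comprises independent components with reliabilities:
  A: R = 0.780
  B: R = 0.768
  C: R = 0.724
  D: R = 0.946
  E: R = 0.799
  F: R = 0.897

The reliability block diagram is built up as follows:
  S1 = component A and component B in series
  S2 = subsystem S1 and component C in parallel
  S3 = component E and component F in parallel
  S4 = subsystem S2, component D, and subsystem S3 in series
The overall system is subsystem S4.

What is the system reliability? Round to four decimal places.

0.8239

Series (A and B): 0.780000 × 0.768000 = 0.599040
Parallel ([0.599040] and C): 1 − (1 − 0.599040)(1 − 0.724000) = 0.889335
Parallel (E and F): 1 − (1 − 0.799000)(1 − 0.897000) = 0.979297
Series ([0.889335], D, and [0.979297]): 0.889335 × 0.946000 × 0.979297 = 0.8239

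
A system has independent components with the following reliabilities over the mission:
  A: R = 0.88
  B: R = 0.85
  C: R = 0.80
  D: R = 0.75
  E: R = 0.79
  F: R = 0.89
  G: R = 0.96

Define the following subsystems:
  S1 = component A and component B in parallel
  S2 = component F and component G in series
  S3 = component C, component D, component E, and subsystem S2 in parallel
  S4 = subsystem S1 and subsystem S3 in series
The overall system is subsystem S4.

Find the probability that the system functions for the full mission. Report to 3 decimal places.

0.980

Parallel (A and B): 1 − (1 − 0.88000)(1 − 0.85000) = 0.98200
Series (F and G): 0.89000 × 0.96000 = 0.85440
Parallel (C, D, E, and [0.85440]): 1 − (1 − 0.80000)(1 − 0.75000)(1 − 0.79000)(1 − 0.85440) = 0.99847
Series ([0.98200] and [0.99847]): 0.98200 × 0.99847 = 0.980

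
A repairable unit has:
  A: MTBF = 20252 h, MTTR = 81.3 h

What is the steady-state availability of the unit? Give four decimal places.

0.9960

A(A) = MTBF/(MTBF+MTTR) = 20252/(20252+81.3) = 0.9960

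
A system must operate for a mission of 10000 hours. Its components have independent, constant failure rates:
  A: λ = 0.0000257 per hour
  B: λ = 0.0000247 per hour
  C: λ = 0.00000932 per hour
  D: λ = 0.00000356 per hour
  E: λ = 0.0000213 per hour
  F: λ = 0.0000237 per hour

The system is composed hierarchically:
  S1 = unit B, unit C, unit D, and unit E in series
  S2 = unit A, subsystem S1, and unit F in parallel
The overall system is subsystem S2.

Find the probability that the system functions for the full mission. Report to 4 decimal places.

0.9787

R(A) = exp(−0.0000257 × 10000) = 0.773368
R(B) = exp(−0.0000247 × 10000) = 0.781141
R(C) = exp(−0.00000932 × 10000) = 0.911011
R(D) = exp(−0.00000356 × 10000) = 0.965026
R(E) = exp(−0.0000213 × 10000) = 0.808156
R(F) = exp(−0.0000237 × 10000) = 0.788991
Series (B, C, D, and E): 0.781141 × 0.911011 × 0.965026 × 0.808156 = 0.554993
Parallel (A, [0.554993], and F): 1 − (1 − 0.773368)(1 − 0.554993)(1 − 0.788991) = 0.9787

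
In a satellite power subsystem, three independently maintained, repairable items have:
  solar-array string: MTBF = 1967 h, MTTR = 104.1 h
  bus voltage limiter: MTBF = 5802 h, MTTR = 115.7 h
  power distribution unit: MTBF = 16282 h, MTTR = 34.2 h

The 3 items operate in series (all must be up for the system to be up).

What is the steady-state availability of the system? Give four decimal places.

0.9292

A(solar-array string) = MTBF/(MTBF+MTTR) = 1967/(1967+104.1) = 0.949737
A(bus voltage limiter) = MTBF/(MTBF+MTTR) = 5802/(5802+115.7) = 0.980448
A(power distribution unit) = MTBF/(MTBF+MTTR) = 16282/(16282+34.2) = 0.997904
Series availability: 0.949737 × 0.980448 × 0.997904 = 0.9292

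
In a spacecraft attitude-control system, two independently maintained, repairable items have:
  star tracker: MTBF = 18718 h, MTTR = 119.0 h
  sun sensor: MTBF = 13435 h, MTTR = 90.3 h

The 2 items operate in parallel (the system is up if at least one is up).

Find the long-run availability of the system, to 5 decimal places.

A(star tracker) = MTBF/(MTBF+MTTR) = 18718/(18718+119.0) = 0.993683
A(sun sensor) = MTBF/(MTBF+MTTR) = 13435/(13435+90.3) = 0.993324
Parallel availability: 1 − (1 − 0.993683)(1 − 0.993324) = 0.99996

0.99996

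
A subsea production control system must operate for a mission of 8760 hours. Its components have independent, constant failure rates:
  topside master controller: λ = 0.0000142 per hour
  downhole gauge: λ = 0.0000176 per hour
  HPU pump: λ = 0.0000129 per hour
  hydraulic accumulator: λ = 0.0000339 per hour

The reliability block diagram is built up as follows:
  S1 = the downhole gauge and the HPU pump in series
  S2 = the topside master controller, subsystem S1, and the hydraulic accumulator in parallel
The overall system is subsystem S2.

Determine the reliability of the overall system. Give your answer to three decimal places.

0.993

R(topside master controller) = exp(−0.0000142 × 8760) = 0.88303
R(downhole gauge) = exp(−0.0000176 × 8760) = 0.85712
R(HPU pump) = exp(−0.0000129 × 8760) = 0.89315
R(hydraulic accumulator) = exp(−0.0000339 × 8760) = 0.74307
Series (downhole gauge and HPU pump): 0.85712 × 0.89315 = 0.76554
Parallel (topside master controller, [0.76554], and hydraulic accumulator): 1 − (1 − 0.88303)(1 − 0.76554)(1 − 0.74307) = 0.993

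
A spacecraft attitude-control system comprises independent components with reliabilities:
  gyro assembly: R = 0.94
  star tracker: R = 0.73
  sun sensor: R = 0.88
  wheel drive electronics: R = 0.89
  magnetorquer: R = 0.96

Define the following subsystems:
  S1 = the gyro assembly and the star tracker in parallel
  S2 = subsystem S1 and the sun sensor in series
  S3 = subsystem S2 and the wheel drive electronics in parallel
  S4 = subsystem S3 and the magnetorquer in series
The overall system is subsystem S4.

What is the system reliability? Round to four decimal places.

0.9458

Parallel (gyro assembly and star tracker): 1 − (1 − 0.940000)(1 − 0.730000) = 0.983800
Series ([0.983800] and sun sensor): 0.983800 × 0.880000 = 0.865744
Parallel ([0.865744] and wheel drive electronics): 1 − (1 − 0.865744)(1 − 0.890000) = 0.985232
Series ([0.985232] and magnetorquer): 0.985232 × 0.960000 = 0.9458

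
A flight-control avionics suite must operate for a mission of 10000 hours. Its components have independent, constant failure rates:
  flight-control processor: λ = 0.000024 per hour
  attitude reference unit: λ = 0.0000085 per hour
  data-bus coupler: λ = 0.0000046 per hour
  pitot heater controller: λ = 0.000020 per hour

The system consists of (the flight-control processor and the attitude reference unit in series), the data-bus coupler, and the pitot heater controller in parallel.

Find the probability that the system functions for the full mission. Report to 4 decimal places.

0.9977

R(flight-control processor) = exp(−0.000024 × 10000) = 0.786628
R(attitude reference unit) = exp(−0.0000085 × 10000) = 0.918512
R(data-bus coupler) = exp(−0.0000046 × 10000) = 0.955042
R(pitot heater controller) = exp(−0.000020 × 10000) = 0.818731
Series (flight-control processor and attitude reference unit): 0.786628 × 0.918512 = 0.722527
Parallel ([0.722527], data-bus coupler, and pitot heater controller): 1 − (1 − 0.722527)(1 − 0.955042)(1 − 0.818731) = 0.9977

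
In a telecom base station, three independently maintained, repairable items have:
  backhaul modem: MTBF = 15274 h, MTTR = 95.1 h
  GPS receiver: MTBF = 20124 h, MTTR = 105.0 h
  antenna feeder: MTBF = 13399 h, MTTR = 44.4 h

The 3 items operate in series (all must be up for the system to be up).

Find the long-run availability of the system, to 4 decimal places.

0.9854

A(backhaul modem) = MTBF/(MTBF+MTTR) = 15274/(15274+95.1) = 0.993812
A(GPS receiver) = MTBF/(MTBF+MTTR) = 20124/(20124+105.0) = 0.994809
A(antenna feeder) = MTBF/(MTBF+MTTR) = 13399/(13399+44.4) = 0.996697
Series availability: 0.993812 × 0.994809 × 0.996697 = 0.9854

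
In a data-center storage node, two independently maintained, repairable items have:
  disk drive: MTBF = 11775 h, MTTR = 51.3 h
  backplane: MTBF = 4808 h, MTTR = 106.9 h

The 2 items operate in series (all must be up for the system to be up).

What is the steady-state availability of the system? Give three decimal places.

A(disk drive) = MTBF/(MTBF+MTTR) = 11775/(11775+51.3) = 0.995662
A(backplane) = MTBF/(MTBF+MTTR) = 4808/(4808+106.9) = 0.978250
Series availability: 0.995662 × 0.978250 = 0.974

0.974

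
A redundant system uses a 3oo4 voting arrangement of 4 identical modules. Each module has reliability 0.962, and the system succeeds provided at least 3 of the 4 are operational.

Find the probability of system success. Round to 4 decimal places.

0.9918

R = Σ_{i=3}^{4} C(4,i) p^i (1−p)^{4−i} with p = 0.962
C(4,3)·0.962^3·0.038^1 = 0.135322
C(4,4)·0.962^4·0.038^0 = 0.856447
Sum = 0.9918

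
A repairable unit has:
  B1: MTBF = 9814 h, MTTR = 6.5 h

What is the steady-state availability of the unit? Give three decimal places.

A(B1) = MTBF/(MTBF+MTTR) = 9814/(9814+6.5) = 0.999

0.999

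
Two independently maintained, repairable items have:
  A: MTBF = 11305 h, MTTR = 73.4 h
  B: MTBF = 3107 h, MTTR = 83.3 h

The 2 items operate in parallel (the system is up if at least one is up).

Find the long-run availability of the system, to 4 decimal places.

0.9998

A(A) = MTBF/(MTBF+MTTR) = 11305/(11305+73.4) = 0.993549
A(B) = MTBF/(MTBF+MTTR) = 3107/(3107+83.3) = 0.973890
Parallel availability: 1 − (1 − 0.993549)(1 − 0.973890) = 0.9998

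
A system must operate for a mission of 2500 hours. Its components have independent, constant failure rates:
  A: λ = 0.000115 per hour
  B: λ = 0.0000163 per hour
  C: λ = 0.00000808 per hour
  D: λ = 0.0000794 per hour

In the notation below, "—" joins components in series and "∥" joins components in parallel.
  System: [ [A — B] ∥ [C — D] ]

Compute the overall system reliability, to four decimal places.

0.9450

R(A) = exp(−0.000115 × 2500) = 0.750137
R(B) = exp(−0.0000163 × 2500) = 0.960069
R(C) = exp(−0.00000808 × 2500) = 0.980003
R(D) = exp(−0.0000794 × 2500) = 0.819960
Series (A and B): 0.750137 × 0.960069 = 0.720183
Series (C and D): 0.980003 × 0.819960 = 0.803563
Parallel ([0.720183] and [0.803563]): 1 − (1 − 0.720183)(1 − 0.803563) = 0.9450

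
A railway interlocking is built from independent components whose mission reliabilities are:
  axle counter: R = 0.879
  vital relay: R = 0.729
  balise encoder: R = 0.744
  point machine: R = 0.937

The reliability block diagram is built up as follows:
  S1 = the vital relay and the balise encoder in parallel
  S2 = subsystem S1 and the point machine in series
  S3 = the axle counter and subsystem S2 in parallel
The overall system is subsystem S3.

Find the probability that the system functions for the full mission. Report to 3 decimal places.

0.985

Parallel (vital relay and balise encoder): 1 − (1 − 0.72900)(1 − 0.74400) = 0.93062
Series ([0.93062] and point machine): 0.93062 × 0.93700 = 0.87199
Parallel (axle counter and [0.87199]): 1 − (1 − 0.87900)(1 − 0.87199) = 0.985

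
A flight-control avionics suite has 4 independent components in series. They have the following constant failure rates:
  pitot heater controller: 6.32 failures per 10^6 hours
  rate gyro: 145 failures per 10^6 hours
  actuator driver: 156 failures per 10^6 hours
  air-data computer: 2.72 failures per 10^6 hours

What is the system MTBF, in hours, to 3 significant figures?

3230

Series of exponential components: λ_sys = Σ λ_i
λ_sys = 0.00000632 + 0.000145 + 0.000156 + 0.00000272 = 3.1004e-04 /h
MTBF = 1 / λ_sys = 3230 h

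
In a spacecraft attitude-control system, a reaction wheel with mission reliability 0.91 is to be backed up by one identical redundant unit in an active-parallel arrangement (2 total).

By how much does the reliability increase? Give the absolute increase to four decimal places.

0.0819

R_before = 0.91
R_after = 1 − (1 − 0.91)^2 = 0.9919
ΔR = 0.9919 − 0.91 = 0.0819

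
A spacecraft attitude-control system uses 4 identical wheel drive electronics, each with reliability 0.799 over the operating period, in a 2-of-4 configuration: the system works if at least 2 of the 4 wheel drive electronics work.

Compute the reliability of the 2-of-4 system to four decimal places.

0.9724

R = Σ_{i=2}^{4} C(4,i) p^i (1−p)^{4−i} with p = 0.799
C(4,2)·0.799^2·0.201^2 = 0.154752
C(4,3)·0.799^3·0.201^1 = 0.410106
C(4,4)·0.799^4·0.201^0 = 0.407556
Sum = 0.9724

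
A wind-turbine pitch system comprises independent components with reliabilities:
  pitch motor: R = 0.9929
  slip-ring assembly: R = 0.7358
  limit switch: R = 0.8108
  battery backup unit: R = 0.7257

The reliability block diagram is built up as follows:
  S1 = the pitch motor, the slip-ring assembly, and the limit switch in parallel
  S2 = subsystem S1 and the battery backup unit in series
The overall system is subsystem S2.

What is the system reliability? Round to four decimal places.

Parallel (pitch motor, slip-ring assembly, and limit switch): 1 − (1 − 0.992900)(1 − 0.735800)(1 − 0.810800) = 0.999645
Series ([0.999645] and battery backup unit): 0.999645 × 0.725700 = 0.7254

0.7254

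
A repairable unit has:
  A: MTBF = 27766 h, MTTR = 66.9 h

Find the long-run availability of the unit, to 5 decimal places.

0.99760

A(A) = MTBF/(MTBF+MTTR) = 27766/(27766+66.9) = 0.99760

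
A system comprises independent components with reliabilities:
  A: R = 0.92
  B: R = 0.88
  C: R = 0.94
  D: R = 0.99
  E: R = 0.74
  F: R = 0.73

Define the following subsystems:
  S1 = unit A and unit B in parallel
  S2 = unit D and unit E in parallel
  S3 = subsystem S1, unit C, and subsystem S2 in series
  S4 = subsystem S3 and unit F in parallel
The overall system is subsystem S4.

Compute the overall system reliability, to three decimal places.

Parallel (A and B): 1 − (1 − 0.92000)(1 − 0.88000) = 0.99040
Parallel (D and E): 1 − (1 − 0.99000)(1 − 0.74000) = 0.99740
Series ([0.99040], C, and [0.99740]): 0.99040 × 0.94000 × 0.99740 = 0.92856
Parallel ([0.92856] and F): 1 − (1 − 0.92856)(1 − 0.73000) = 0.981

0.981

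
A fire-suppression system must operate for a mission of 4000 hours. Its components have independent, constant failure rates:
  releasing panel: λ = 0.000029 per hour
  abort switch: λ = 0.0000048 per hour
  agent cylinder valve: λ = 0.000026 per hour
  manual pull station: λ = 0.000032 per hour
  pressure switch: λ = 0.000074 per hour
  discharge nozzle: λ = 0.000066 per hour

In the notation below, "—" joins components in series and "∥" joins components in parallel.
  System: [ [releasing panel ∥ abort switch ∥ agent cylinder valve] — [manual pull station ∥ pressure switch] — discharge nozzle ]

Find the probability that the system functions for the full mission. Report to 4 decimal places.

R(releasing panel) = exp(−0.000029 × 4000) = 0.890475
R(abort switch) = exp(−0.0000048 × 4000) = 0.980983
R(agent cylinder valve) = exp(−0.000026 × 4000) = 0.901225
R(manual pull station) = exp(−0.000032 × 4000) = 0.879853
R(pressure switch) = exp(−0.000074 × 4000) = 0.743787
R(discharge nozzle) = exp(−0.000066 × 4000) = 0.767974
Parallel (releasing panel, abort switch, and agent cylinder valve): 1 − (1 − 0.890475)(1 − 0.980983)(1 − 0.901225) = 0.999794
Parallel (manual pull station and pressure switch): 1 − (1 − 0.879853)(1 − 0.743787) = 0.969217
Series ([0.999794], [0.969217], and discharge nozzle): 0.999794 × 0.969217 × 0.767974 = 0.7442

0.7442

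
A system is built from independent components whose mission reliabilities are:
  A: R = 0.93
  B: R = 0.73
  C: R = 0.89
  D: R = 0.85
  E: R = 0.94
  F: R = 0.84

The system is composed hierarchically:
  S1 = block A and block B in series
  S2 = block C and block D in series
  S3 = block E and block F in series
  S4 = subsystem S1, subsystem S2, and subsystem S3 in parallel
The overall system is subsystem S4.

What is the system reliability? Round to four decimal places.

0.9835

Series (A and B): 0.930000 × 0.730000 = 0.678900
Series (C and D): 0.890000 × 0.850000 = 0.756500
Series (E and F): 0.940000 × 0.840000 = 0.789600
Parallel ([0.678900], [0.756500], and [0.789600]): 1 − (1 − 0.678900)(1 − 0.756500)(1 − 0.789600) = 0.9835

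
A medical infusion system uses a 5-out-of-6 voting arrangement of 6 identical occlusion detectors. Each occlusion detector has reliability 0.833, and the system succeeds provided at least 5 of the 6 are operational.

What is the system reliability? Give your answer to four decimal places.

0.7360

R = Σ_{i=5}^{6} C(6,i) p^i (1−p)^{6−i} with p = 0.833
C(6,5)·0.833^5·0.167^1 = 0.401877
C(6,6)·0.833^6·0.167^0 = 0.334095
Sum = 0.7360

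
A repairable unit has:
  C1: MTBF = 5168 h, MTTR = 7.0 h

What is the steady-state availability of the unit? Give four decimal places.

0.9986

A(C1) = MTBF/(MTBF+MTTR) = 5168/(5168+7.0) = 0.9986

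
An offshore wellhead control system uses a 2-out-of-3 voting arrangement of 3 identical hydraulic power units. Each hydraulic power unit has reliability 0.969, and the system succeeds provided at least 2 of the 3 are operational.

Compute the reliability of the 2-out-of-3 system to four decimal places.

0.9972

R = Σ_{i=2}^{3} C(3,i) p^i (1−p)^{3−i} with p = 0.969
C(3,2)·0.969^2·0.031^1 = 0.087323
C(3,3)·0.969^3·0.031^0 = 0.909853
Sum = 0.9972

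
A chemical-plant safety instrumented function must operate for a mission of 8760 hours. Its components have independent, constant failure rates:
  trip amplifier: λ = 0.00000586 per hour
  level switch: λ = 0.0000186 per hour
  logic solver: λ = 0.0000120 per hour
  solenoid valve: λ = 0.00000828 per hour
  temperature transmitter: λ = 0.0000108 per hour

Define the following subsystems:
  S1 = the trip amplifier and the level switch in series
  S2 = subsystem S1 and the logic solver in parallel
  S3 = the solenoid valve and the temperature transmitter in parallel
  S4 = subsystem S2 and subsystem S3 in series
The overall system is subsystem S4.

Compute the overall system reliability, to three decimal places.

0.975

R(trip amplifier) = exp(−0.00000586 × 8760) = 0.94996
R(level switch) = exp(−0.0000186 × 8760) = 0.84965
R(logic solver) = exp(−0.0000120 × 8760) = 0.90022
R(solenoid valve) = exp(−0.00000828 × 8760) = 0.93004
R(temperature transmitter) = exp(−0.0000108 × 8760) = 0.90973
Series (trip amplifier and level switch): 0.94996 × 0.84965 = 0.80713
Parallel ([0.80713] and logic solver): 1 − (1 − 0.80713)(1 − 0.90022) = 0.98076
Parallel (solenoid valve and temperature transmitter): 1 − (1 − 0.93004)(1 − 0.90973) = 0.99368
Series ([0.98076] and [0.99368]): 0.98076 × 0.99368 = 0.975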